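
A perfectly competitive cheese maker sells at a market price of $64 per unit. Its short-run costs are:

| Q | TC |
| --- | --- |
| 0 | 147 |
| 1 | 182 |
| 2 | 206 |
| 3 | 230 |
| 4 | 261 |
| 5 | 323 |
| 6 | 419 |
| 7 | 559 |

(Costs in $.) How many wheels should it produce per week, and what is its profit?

Profit at each row (π = 64Q − TC): Q=0: -147; Q=1: -118; Q=2: -78; Q=3: -38; Q=4: -5; Q=5: -3; Q=6: -35; Q=7: -111.
Profit is maximized at Q = 5. AVC there is 176/5 = $35.20 ≤ P, so producing beats shutting down (which would give -$147).

Q = 5; profit = -$3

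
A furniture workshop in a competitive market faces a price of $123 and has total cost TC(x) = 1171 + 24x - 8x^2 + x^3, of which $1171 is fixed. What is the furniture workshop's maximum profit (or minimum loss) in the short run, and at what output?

AVC = 24 - 8x + x^2; min AVC = $8 at x = 4. Since P = $123 ≥ min AVC, the firm produces.
MC = 24 - 16x + 3x^2. Setting P = MC and taking the root on the rising branch gives x* = 9.
TR = 123·9 = 1107. TC = 1171 + 297 = 1468. Profit = 1107 − 1468 = -$361.
That loss of $361 beats the $1171 the firm would lose by shutting down; producing recovers $810 of fixed cost.

Profit = -$361 at x = 9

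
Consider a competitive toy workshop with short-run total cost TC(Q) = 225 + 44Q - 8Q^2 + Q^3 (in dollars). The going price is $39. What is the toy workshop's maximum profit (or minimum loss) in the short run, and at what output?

Profit = -$175 at Q = 5

AVC = 44 - 8Q + Q^2 has its minimum $28 at Q = 4; price $39 clears that bar, so the firm operates.
With MC = 44 - 16Q + 3Q^2, P = MC on the upward-sloping part at Q* = 5.
TR = 39·5 = 195. TC = 225 + 145 = 370. Profit = 195 − 370 = -$175.
Shutting down would mean losing the fixed cost of $225, so operating at a loss of $175 is better by $50.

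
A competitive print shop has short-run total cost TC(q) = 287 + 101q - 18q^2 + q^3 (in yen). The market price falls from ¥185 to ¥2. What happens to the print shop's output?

MC = 101 - 36q + 3q^2; the shutdown threshold is min AVC = ¥20 (at q = 9).
At P = ¥185 ≥ min AVC, set P = MC on the rising branch: q = 14.
At P = ¥2 < min AVC = ¥20, price no longer covers variable cost at any output, so the firm shuts down: q = 0.

Output falls from 14 to 0 (the firm shuts down)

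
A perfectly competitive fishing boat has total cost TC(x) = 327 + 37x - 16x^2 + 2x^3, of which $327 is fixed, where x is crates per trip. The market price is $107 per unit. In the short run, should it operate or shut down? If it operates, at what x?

Produce at x = 7

Variable cost is VC = 37x - 16x^2 + 2x^3, so AVC = VC/x = 37 - 16x + 2x^2 and MC = dTC/dx = 37 - 32x + 6x^2.
AVC is minimized where dAVC/dx = -16 + 4x = 0, at x = 4; min AVC = 37 - 16·4 + 2·4^2 = $5.
Since P = $107 ≥ min AVC = $5, price covers variable cost and the firm should produce.
Set P = MC: 107 = 37 - 32x + 6x^2 → -70 - 32x + 6x^2 = 0. The roots are x = -5/3 and x = 7; the profit-maximizing output is on the rising part of MC, so x* = 7.
Check: AVC at x = 7 is $23 ≤ P, so revenue covers variable cost.
Profit = P·x − TC = 107·7 − 488 = $261.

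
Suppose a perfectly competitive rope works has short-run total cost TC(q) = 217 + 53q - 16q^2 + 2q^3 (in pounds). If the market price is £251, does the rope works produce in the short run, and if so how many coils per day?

Strip out fixed cost: VC = 53q - 16q^2 + 2q^3. Then AVC = 53 - 16q + 2q^2 and MC = 53 - 32q + 6q^2.
AVC is minimized where dAVC/dq = -16 + 4q = 0, at q = 4; min AVC = 53 - 16·4 + 2·4^2 = £21.
Since P = £251 ≥ min AVC = £21, price covers variable cost and the firm should produce.
Set P = MC: 251 = 53 - 32q + 6q^2 → -198 - 32q + 6q^2 = 0. The roots are q = -11/3 and q = 9; the profit-maximizing output is on the rising part of MC, so q* = 9.
Check: AVC at q = 9 is £71 ≤ P, so revenue covers variable cost.
Profit = P·q − TC = 251·9 − 856 = £1403.

Produce at q = 9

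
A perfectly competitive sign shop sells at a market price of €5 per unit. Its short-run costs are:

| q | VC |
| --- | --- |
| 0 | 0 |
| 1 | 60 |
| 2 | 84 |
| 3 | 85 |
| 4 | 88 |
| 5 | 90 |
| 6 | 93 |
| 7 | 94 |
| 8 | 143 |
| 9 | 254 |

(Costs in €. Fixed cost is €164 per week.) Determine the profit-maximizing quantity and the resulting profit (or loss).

Profit at each row (π = 5q − TC): q=0: -164; q=1: -219; q=2: -238; q=3: -234; q=4: -232; q=5: -229; q=6: -227; q=7: -223; q=8: -267; q=9: -373.
Profit is highest at q = 0. Equivalently, the lowest AVC in the table is 94/7 ≈ €13.43 at q = 7, and P = €5 falls below it — price never covers variable cost, so the firm shuts down and loses only its fixed cost.

q = 0 (shut down); profit = -€164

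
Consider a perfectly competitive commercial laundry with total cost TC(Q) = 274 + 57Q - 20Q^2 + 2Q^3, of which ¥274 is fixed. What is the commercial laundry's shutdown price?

¥7 per unit

The firm shuts down when price falls below the minimum of average variable cost. AVC = VC/Q = 57 - 20Q + 2Q^2.
At the minimum of AVC, MC = AVC. MC = 57 - 40Q + 6Q^2; setting MC = AVC gives 4Q^2 - 20Q = 0, so Q = 5. min AVC = 7.
For P < ¥7 the firm produces nothing.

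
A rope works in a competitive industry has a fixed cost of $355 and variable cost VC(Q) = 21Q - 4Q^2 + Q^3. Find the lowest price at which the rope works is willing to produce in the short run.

Short-run supply begins at min AVC. From VC = 21Q - 4Q^2 + Q^3, AVC = 21 - 4Q + Q^2.
At the minimum of AVC, MC = AVC. MC = 21 - 8Q + 3Q^2; setting MC = AVC gives 2Q^2 - 4Q = 0, so Q = 2. min AVC = 17.
The firm shuts down for any P below $17.

$17 per unit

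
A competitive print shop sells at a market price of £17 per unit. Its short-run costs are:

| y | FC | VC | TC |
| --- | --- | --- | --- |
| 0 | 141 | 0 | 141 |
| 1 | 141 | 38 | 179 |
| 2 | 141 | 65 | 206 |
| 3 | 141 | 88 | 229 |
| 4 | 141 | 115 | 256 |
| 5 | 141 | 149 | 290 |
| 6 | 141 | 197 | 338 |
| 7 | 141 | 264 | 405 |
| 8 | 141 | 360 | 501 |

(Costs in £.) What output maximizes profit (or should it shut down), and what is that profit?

Compute π = P·y − TC at each output: y=0: -141; y=1: -162; y=2: -172; y=3: -178; y=4: -188; y=5: -205; y=6: -236; y=7: -286; y=8: -365.
Profit is highest at y = 0. Equivalently, the lowest AVC in the table is 115/4 ≈ £28.75 at y = 4, and P = £17 falls below it — price never covers variable cost, so the firm shuts down and loses only its fixed cost.

y = 0 (shut down); profit = -£141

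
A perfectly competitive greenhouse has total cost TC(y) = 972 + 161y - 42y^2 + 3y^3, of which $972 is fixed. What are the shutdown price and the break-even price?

Shutdown price = min AVC. AVC = 161 - 42y + 3y^2, with vertex at y = 7 and minimum $14.
ATC = 972/y + 161 - 42y + 3y^2. Setting dATC/dy = −972/y^2 − 42 + 6y = 0 gives y = 9 (since 6·9^3 − 42·9^2 = 972).
min ATC = 972/9 + 161 − 42·9 + 3·9^2 = $134. That is the break-even price.
Between these two prices the firm operates at a loss; above $134 it earns a profit.

Shutdown price = $14; break-even price = $134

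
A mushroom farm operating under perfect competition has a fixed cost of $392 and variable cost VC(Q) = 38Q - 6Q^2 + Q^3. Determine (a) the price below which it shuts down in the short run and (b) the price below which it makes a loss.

Shutdown price = $29; break-even price = $101

AVC = 38 - 6Q + Q^2; minimized at Q = 3, giving min AVC = $29. That is the shutdown price.
ATC = 392/Q + 38 - 6Q + Q^2. Setting dATC/dQ = −392/Q^2 − 6 + 2Q = 0 gives Q = 7 (since 2·7^3 − 6·7^2 = 392).
min ATC = 392/7 + 38 − 6·7 + 7^2 = $101. That is the break-even price.
Between these two prices the firm operates at a loss; above $101 it earns a profit.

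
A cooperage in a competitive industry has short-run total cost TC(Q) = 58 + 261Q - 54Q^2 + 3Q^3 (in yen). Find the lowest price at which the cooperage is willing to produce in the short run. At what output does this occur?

¥18 per unit, at Q = 9

The shutdown price is the minimum of AVC. VC = 261Q - 54Q^2 + 3Q^3, so AVC = 261 - 54Q + 3Q^2.
At the minimum of AVC, MC = AVC. MC = 261 - 108Q + 9Q^2; setting MC = AVC gives 6Q^2 - 54Q = 0, so Q = 9. min AVC = 18.
So the shutdown price is ¥18.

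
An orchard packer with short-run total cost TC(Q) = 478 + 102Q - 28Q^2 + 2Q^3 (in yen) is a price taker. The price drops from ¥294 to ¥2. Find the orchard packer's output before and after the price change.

Output falls from 12 to 0 (the firm shuts down)

MC = 102 - 56Q + 6Q^2; the shutdown threshold is min AVC = ¥4 (at Q = 7).
At P = ¥294 ≥ min AVC, set P = MC on the rising branch: Q = 12.
At P = ¥2 < min AVC = ¥4, price no longer covers variable cost at any output, so the firm shuts down: Q = 0.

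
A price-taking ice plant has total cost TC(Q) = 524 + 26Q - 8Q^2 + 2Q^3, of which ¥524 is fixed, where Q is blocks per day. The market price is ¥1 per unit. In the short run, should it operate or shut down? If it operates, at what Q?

Variable cost is VC = 26Q - 8Q^2 + 2Q^3, so AVC = VC/Q = 26 - 8Q + 2Q^2 and MC = dTC/dQ = 26 - 16Q + 6Q^2.
The AVC parabola has its vertex at Q = 8/4 = 2, where AVC = 26 - 8·2 + 2·2^2 = ¥18.
With P < min AVC (¥1 < ¥18), every unit sold adds to the loss.
The firm minimizes its loss by shutting down and losing only its fixed cost of ¥524.

Shut down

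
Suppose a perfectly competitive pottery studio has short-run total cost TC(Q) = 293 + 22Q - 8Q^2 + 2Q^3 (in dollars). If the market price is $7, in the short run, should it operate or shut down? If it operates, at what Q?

Shut down

Strip out fixed cost: VC = 22Q - 8Q^2 + 2Q^3. Then AVC = 22 - 8Q + 2Q^2 and MC = 22 - 16Q + 6Q^2.
AVC hits its minimum where MC = AVC, at Q = 2, giving min AVC = 22 - 8·2 + 2·2^2 = $14.
Since P = $7 < min AVC = $14, price fails to cover variable cost at any output.
Shutting down limits the loss to fixed cost, $293.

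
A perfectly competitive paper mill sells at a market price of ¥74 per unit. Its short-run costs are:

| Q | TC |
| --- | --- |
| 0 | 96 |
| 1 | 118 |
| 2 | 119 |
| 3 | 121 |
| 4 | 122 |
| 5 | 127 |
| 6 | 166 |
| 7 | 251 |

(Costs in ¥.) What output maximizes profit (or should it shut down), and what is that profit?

Q = 6; profit = ¥278

Compute π = P·Q − TC at each output: Q=0: -96; Q=1: -44; Q=2: 29; Q=3: 101; Q=4: 174; Q=5: 243; Q=6: 278; Q=7: 267.
Profit is maximized at Q = 6. AVC there is 70/6 = ¥11.67 ≤ P, so producing beats shutting down (which would give -¥96).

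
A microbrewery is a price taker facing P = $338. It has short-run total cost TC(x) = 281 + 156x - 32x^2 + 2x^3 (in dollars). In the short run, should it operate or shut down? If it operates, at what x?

Produce at x = 13

Variable cost is VC = 156x - 32x^2 + 2x^3, so AVC = VC/x = 156 - 32x + 2x^2 and MC = dTC/dx = 156 - 64x + 6x^2.
The AVC parabola has its vertex at x = 32/4 = 8, where AVC = 156 - 32·8 + 2·8^2 = $28.
Since P = $338 ≥ min AVC = $28, price covers variable cost and the firm should produce.
P = MC gives -182 - 64x + 6x^2 = 0, with roots -7/3 and 13. Take the larger (rising MC): x* = 13.
Check: AVC at x = 13 is $78 ≤ P, so revenue covers variable cost.
Profit = P·x − TC = 338·13 − 1295 = $3099.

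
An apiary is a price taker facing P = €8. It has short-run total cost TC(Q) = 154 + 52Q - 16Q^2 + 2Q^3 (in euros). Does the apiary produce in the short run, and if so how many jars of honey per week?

Variable cost is VC = 52Q - 16Q^2 + 2Q^3, so AVC = VC/Q = 52 - 16Q + 2Q^2 and MC = dTC/dQ = 52 - 32Q + 6Q^2.
The AVC parabola has its vertex at Q = 16/4 = 4, where AVC = 52 - 16·4 + 2·4^2 = €20.
With P < min AVC (€8 < €20), every unit sold adds to the loss.
Best response: produce nothing and absorb the €154 fixed cost.

Shut down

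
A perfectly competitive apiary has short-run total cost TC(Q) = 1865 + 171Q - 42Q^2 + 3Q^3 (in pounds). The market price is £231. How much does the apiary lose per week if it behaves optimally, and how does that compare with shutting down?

AVC = 171 - 42Q + 3Q^2; min AVC = £24 at Q = 7. Since P = £231 ≥ min AVC, the firm produces.
With MC = 171 - 84Q + 9Q^2, P = MC on the upward-sloping part at Q* = 10.
TR = 231·10 = 2310. TC = 1865 + 510 = 2375. Profit = 2310 − 2375 = -£65.
Shutting down would mean losing the fixed cost of £1865, so operating at a loss of £65 is better by £1800.

Profit = -£65 at Q = 10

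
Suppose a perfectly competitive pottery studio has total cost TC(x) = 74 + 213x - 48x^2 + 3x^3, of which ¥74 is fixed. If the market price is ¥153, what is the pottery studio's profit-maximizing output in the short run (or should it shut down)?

Produce at x = 10

From TC, MC = TC'(x) = 213 - 96x + 9x^2 and AVC = VC/x = 213 - 48x + 3x^2.
AVC hits its minimum where MC = AVC, at x = 8, giving min AVC = 213 - 48·8 + 3·8^2 = ¥21.
P = ¥153 exceeds min AVC = ¥21, so the firm stays open.
P = MC gives 60 - 96x + 9x^2 = 0, with roots 2/3 and 10. Take the larger (rising MC): x* = 10.
Check: AVC at x = 10 is ¥33 ≤ P, so revenue covers variable cost.
Profit = P·x − TC = 153·10 − 404 = ¥1126.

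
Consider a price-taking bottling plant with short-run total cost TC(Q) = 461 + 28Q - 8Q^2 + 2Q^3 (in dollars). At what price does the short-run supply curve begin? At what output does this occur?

$20 per unit, at Q = 2

Short-run supply begins at min AVC. From VC = 28Q - 8Q^2 + 2Q^3, AVC = 28 - 8Q + 2Q^2.
dAVC/dQ = -8 + 4Q = 0 gives Q = 2. min AVC = 28 - 8·2 + 2·2^2 = 20.
For P < $20 the firm produces nothing.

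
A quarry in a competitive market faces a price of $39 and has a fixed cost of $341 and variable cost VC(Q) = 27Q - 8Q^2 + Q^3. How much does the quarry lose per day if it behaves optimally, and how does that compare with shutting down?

Profit = -$197 at Q = 6

AVC = 27 - 8Q + Q^2; min AVC = $11 at Q = 4. Since P = $39 ≥ min AVC, the firm produces.
MC = 27 - 16Q + 3Q^2. Setting P = MC and taking the root on the rising branch gives Q* = 6.
TR = 39·6 = 234. TC = 341 + 90 = 431. Profit = 234 − 431 = -$197.
Shutting down would mean losing the fixed cost of $341, so operating at a loss of $197 is better by $144.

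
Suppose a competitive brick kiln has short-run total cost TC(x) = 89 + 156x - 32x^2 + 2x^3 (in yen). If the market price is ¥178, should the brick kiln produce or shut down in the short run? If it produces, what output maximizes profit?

Variable cost is VC = 156x - 32x^2 + 2x^3, so AVC = VC/x = 156 - 32x + 2x^2 and MC = dTC/dx = 156 - 64x + 6x^2.
AVC is minimized where dAVC/dx = -32 + 4x = 0, at x = 8; min AVC = 156 - 32·8 + 2·8^2 = ¥28.
Because ¥178 ≥ ¥28, revenue can cover variable cost; the firm operates.
Set P = MC: 178 = 156 - 64x + 6x^2 → -22 - 64x + 6x^2 = 0. The roots are x = -1/3 and x = 11; the profit-maximizing output is on the rising part of MC, so x* = 11.
Check: AVC at x = 11 is ¥46 ≤ P, so revenue covers variable cost.
Profit = P·x − TC = 178·11 − 595 = ¥1363.

Produce at x = 11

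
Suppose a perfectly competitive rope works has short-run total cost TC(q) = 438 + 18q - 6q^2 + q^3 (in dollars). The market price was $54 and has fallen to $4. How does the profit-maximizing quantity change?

MC = 18 - 12q + 3q^2; the shutdown threshold is min AVC = $9 (at q = 3).
With P = $54 above the shutdown price, P = MC gives q = 6.
At P = $4 < min AVC = $9, price no longer covers variable cost at any output, so the firm shuts down: q = 0.

Output falls from 6 to 0 (the firm shuts down)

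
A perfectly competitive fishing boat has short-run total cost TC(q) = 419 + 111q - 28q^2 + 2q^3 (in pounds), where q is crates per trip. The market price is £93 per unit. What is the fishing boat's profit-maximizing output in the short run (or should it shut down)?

Strip out fixed cost: VC = 111q - 28q^2 + 2q^3. Then AVC = 111 - 28q + 2q^2 and MC = 111 - 56q + 6q^2.
AVC hits its minimum where MC = AVC, at q = 7, giving min AVC = 111 - 28·7 + 2·7^2 = £13.
Because £93 ≥ £13, revenue can cover variable cost; the firm operates.
P = MC gives 18 - 56q + 6q^2 = 0, with roots 1/3 and 9. Take the larger (rising MC): q* = 9.
Check: AVC at q = 9 is £21 ≤ P, so revenue covers variable cost.
Profit = P·q − TC = 93·9 − 608 = £229.

Produce at q = 9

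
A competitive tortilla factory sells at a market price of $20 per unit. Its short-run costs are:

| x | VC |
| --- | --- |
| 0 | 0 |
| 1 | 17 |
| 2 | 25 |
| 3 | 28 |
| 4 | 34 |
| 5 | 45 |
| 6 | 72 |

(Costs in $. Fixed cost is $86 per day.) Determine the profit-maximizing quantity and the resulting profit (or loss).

x = 5; profit = -$31

Profit at each row (π = 20x − TC): x=0: -86; x=1: -83; x=2: -71; x=3: -54; x=4: -40; x=5: -31; x=6: -38.
Profit is maximized at x = 5. AVC there is 45/5 = $9 ≤ P, so producing beats shutting down (which would give -$86).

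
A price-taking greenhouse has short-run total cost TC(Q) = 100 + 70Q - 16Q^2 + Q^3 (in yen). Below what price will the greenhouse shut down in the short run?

¥6 per unit

The shutdown price is the minimum of AVC. VC = 70Q - 16Q^2 + Q^3, so AVC = 70 - 16Q + Q^2.
At the minimum of AVC, MC = AVC. MC = 70 - 32Q + 3Q^2; setting MC = AVC gives 2Q^2 - 16Q = 0, so Q = 8. min AVC = 6.
For P < ¥6 the firm produces nothing.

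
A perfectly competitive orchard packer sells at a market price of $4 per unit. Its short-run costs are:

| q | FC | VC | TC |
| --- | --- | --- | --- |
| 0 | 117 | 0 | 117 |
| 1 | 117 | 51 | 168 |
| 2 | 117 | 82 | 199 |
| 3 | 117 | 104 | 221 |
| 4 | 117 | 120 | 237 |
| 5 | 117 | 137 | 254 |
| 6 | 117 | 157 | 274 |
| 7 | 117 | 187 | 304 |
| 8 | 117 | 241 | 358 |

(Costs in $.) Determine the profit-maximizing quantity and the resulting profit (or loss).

Profit at each row (π = 4q − TC): q=0: -117; q=1: -164; q=2: -191; q=3: -209; q=4: -221; q=5: -234; q=6: -250; q=7: -276; q=8: -326.
Profit is highest at q = 0. Equivalently, the lowest AVC in the table is 157/6 ≈ $26.17 at q = 6, and P = $4 falls below it — price never covers variable cost, so the firm shuts down and loses only its fixed cost.

q = 0 (shut down); profit = -$117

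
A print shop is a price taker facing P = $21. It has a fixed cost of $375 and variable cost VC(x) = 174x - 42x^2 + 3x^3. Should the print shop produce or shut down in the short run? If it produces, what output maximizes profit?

Shut down

From TC, MC = TC'(x) = 174 - 84x + 9x^2 and AVC = VC/x = 174 - 42x + 3x^2.
The AVC parabola has its vertex at x = 42/6 = 7, where AVC = 174 - 42·7 + 3·7^2 = $27.
With P < min AVC ($21 < $27), every unit sold adds to the loss.
Shutting down limits the loss to fixed cost, $375.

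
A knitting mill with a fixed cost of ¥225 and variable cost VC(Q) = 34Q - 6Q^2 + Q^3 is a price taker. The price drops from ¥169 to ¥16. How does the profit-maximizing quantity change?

MC = 34 - 12Q + 3Q^2; the shutdown threshold is min AVC = ¥25 (at Q = 3).
With P = ¥169 above the shutdown price, P = MC gives Q = 9.
At P = ¥16 < min AVC = ¥25, price no longer covers variable cost at any output, so the firm shuts down: Q = 0.

Output falls from 9 to 0 (the firm shuts down)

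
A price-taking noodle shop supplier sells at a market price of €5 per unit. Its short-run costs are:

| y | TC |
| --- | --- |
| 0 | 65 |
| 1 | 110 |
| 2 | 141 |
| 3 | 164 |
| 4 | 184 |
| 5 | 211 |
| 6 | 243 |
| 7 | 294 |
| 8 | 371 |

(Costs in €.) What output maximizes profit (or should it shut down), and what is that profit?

y = 0 (shut down); profit = -€65

Profit at each row (π = 5y − TC): y=0: -65; y=1: -105; y=2: -131; y=3: -149; y=4: -164; y=5: -186; y=6: -213; y=7: -259; y=8: -331.
Profit is highest at y = 0. Equivalently, the lowest AVC in the table is 146/5 ≈ €29.20 at y = 5, and P = €5 falls below it — price never covers variable cost, so the firm shuts down and loses only its fixed cost.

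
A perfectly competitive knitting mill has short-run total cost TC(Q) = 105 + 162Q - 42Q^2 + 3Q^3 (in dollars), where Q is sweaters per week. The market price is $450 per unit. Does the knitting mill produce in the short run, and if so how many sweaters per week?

Produce at Q = 12

From TC, MC = TC'(Q) = 162 - 84Q + 9Q^2 and AVC = VC/Q = 162 - 42Q + 3Q^2.
AVC hits its minimum where MC = AVC, at Q = 7, giving min AVC = 162 - 42·7 + 3·7^2 = $15.
Because $450 ≥ $15, revenue can cover variable cost; the firm operates.
P = MC gives -288 - 84Q + 9Q^2 = 0, with roots -8/3 and 12. Take the larger (rising MC): Q* = 12.
Check: AVC at Q = 12 is $90 ≤ P, so revenue covers variable cost.
Profit = P·Q − TC = 450·12 − 1185 = $4215.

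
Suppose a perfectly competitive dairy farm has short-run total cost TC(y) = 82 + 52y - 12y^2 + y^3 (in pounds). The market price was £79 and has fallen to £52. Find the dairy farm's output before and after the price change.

MC = 52 - 24y + 3y^2; the shutdown threshold is min AVC = £16 (at y = 6).
With P = £79 above the shutdown price, P = MC gives y = 9.
At P = £52 ≥ min AVC, set P = MC: y = 8. The firm stays open but cuts output.

Output falls from 9 to 8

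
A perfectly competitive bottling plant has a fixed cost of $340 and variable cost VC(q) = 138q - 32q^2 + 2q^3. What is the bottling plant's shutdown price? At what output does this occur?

Short-run supply begins at min AVC. From VC = 138q - 32q^2 + 2q^3, AVC = 138 - 32q + 2q^2.
At the minimum of AVC, MC = AVC. MC = 138 - 64q + 6q^2; setting MC = AVC gives 4q^2 - 32q = 0, so q = 8. min AVC = 10.
The firm shuts down for any P below $10.

$10 per unit, at q = 8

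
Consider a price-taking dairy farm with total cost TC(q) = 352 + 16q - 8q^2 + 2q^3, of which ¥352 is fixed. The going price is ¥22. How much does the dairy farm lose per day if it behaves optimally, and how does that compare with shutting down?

AVC = 16 - 8q + 2q^2 has its minimum ¥8 at q = 2; price ¥22 clears that bar, so the firm operates.
With MC = 16 - 16q + 6q^2, P = MC on the upward-sloping part at q* = 3.
TR = 22·3 = 66. TC = 352 + 30 = 382. Profit = 66 − 382 = -¥316.
By producing, the firm covers all variable cost plus ¥36 of fixed cost; shutting down would lose the full ¥352.

Profit = -¥316 at q = 3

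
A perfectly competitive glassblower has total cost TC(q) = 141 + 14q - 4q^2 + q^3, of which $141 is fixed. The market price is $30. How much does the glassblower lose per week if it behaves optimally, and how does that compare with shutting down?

AVC = 14 - 4q + q^2; min AVC = $10 at q = 2. Since P = $30 ≥ min AVC, the firm produces.
With MC = 14 - 8q + 3q^2, P = MC on the upward-sloping part at q* = 4.
TR = 30·4 = 120. TC = 141 + 56 = 197. Profit = 120 − 197 = -$77.
Shutting down would mean losing the fixed cost of $141, so operating at a loss of $77 is better by $64.

Profit = -$77 at q = 4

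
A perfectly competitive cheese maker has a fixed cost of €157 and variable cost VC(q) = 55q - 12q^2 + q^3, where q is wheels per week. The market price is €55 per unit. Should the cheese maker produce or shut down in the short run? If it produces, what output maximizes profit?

Produce at q = 8

Strip out fixed cost: VC = 55q - 12q^2 + q^3. Then AVC = 55 - 12q + q^2 and MC = 55 - 24q + 3q^2.
AVC is minimized where dAVC/dq = -12 + 2q = 0, at q = 6; min AVC = 55 - 12·6 + 6^2 = €19.
Because €55 ≥ €19, revenue can cover variable cost; the firm operates.
P = MC gives -24q + 3q^2 = 0, with roots 0 and 8. Take the larger (rising MC): q* = 8.
Check: AVC at q = 8 is €23 ≤ P, so revenue covers variable cost.
Profit = P·q − TC = 55·8 − 341 = €99.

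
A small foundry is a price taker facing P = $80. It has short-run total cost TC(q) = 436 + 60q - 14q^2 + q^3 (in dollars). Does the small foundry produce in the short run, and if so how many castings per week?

Produce at q = 10

From TC, MC = TC'(q) = 60 - 28q + 3q^2 and AVC = VC/q = 60 - 14q + q^2.
The AVC parabola has its vertex at q = 14/2 = 7, where AVC = 60 - 14·7 + 7^2 = $11.
Because $80 ≥ $11, revenue can cover variable cost; the firm operates.
P = MC gives -20 - 28q + 3q^2 = 0, with roots -2/3 and 10. Take the larger (rising MC): q* = 10.
Check: AVC at q = 10 is $20 ≤ P, so revenue covers variable cost.
Profit = P·q − TC = 80·10 − 636 = $164.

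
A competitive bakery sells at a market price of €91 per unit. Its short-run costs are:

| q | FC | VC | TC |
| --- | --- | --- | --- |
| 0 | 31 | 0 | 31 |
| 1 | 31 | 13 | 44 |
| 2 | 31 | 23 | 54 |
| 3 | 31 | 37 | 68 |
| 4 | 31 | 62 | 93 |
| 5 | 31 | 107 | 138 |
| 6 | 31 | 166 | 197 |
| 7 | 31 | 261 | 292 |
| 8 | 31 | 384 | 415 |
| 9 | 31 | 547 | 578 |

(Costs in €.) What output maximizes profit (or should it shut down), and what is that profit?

Tabulate TR − TC: q=0: -31; q=1: 47; q=2: 128; q=3: 205; q=4: 271; q=5: 317; q=6: 349; q=7: 345; q=8: 313; q=9: 241.
Profit is maximized at q = 6. AVC there is 166/6 = €27.67 ≤ P, so producing beats shutting down (which would give -€31).

q = 6; profit = €349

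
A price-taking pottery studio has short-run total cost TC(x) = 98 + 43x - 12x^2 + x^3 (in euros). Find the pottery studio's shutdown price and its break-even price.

AVC = 43 - 12x + x^2; minimized at x = 6, giving min AVC = €7. That is the shutdown price.
ATC = 98/x + 43 - 12x + x^2. Setting dATC/dx = −98/x^2 − 12 + 2x = 0 gives x = 7 (since 2·7^3 − 12·7^2 = 98).
min ATC = 98/7 + 43 − 12·7 + 7^2 = €22. That is the break-even price.
For €7 ≤ P < €22 the firm produces at a loss; below €7 it shuts down.

Shutdown price = €7; break-even price = €22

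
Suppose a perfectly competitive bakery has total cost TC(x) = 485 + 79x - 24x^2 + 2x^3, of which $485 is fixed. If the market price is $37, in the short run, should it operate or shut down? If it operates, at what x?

Produce at x = 7

From TC, MC = TC'(x) = 79 - 48x + 6x^2 and AVC = VC/x = 79 - 24x + 2x^2.
AVC is minimized where dAVC/dx = -24 + 4x = 0, at x = 6; min AVC = 79 - 24·6 + 2·6^2 = $7.
Because $37 ≥ $7, revenue can cover variable cost; the firm operates.
Set P = MC: 37 = 79 - 48x + 6x^2 → 42 - 48x + 6x^2 = 0. The roots are x = 1 and x = 7; the profit-maximizing output is on the rising part of MC, so x* = 7.
Check: AVC at x = 7 is $9 ≤ P, so revenue covers variable cost.
Profit = P·x − TC = 37·7 − 548 = -$289, a loss, but smaller than the $485 fixed cost the firm would lose by shutting down.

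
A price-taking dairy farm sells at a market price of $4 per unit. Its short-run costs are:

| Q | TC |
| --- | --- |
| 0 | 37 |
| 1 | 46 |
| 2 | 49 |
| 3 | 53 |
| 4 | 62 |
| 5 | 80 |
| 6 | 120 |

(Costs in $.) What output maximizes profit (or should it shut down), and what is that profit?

Q = 0 (shut down); profit = -$37

Tabulate TR − TC: Q=0: -37; Q=1: -42; Q=2: -41; Q=3: -41; Q=4: -46; Q=5: -60; Q=6: -96.
Profit is highest at Q = 0. Equivalently, the lowest AVC in the table is 16/3 ≈ $5.33 at Q = 3, and P = $4 falls below it — price never covers variable cost, so the firm shuts down and loses only its fixed cost.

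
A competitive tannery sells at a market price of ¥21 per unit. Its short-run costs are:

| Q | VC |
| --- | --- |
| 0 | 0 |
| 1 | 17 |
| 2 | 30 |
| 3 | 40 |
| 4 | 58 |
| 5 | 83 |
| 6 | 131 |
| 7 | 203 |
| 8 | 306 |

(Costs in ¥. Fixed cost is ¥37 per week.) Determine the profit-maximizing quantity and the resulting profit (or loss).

Q = 4; profit = -¥11

Tabulate TR − TC: Q=0: -37; Q=1: -33; Q=2: -25; Q=3: -14; Q=4: -11; Q=5: -15; Q=6: -42; Q=7: -93; Q=8: -175.
Profit is maximized at Q = 4. AVC there is 58/4 = ¥14.50 ≤ P, so producing beats shutting down (which would give -¥37).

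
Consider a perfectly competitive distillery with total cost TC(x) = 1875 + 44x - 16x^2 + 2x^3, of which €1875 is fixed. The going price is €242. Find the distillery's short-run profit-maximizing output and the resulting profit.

Profit = -€255 at x = 9

AVC = 44 - 16x + 2x^2 has its minimum €12 at x = 4; price €242 clears that bar, so the firm operates.
MC = 44 - 32x + 6x^2. Setting P = MC and taking the root on the rising branch gives x* = 9.
TR = 242·9 = 2178. TC = 1875 + 558 = 2433. Profit = 2178 − 2433 = -€255.
That loss of €255 beats the €1875 the firm would lose by shutting down; producing recovers €1620 of fixed cost.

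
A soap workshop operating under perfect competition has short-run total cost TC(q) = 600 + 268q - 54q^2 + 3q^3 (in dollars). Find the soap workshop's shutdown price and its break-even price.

Shutdown price = $25; break-even price = $88

AVC = 268 - 54q + 3q^2; minimized at q = 9, giving min AVC = $25. That is the shutdown price.
ATC = 600/q + 268 - 54q + 3q^2. Setting dATC/dq = −600/q^2 − 54 + 6q = 0 gives q = 10 (since 6·10^3 − 54·10^2 = 600).
min ATC = 600/10 + 268 − 54·10 + 3·10^2 = $88. That is the break-even price.
For $25 ≤ P < $88 the firm produces at a loss; below $25 it shuts down.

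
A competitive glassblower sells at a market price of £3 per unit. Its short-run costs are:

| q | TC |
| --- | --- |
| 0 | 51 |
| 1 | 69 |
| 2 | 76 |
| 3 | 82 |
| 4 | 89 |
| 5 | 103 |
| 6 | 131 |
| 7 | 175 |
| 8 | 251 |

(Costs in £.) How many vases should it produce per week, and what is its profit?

q = 0 (shut down); profit = -£51

Compute π = P·q − TC at each output: q=0: -51; q=1: -66; q=2: -70; q=3: -73; q=4: -77; q=5: -88; q=6: -113; q=7: -154; q=8: -227.
Profit is highest at q = 0. Equivalently, the lowest AVC in the table is 38/4 ≈ £9.50 at q = 4, and P = £3 falls below it — price never covers variable cost, so the firm shuts down and loses only its fixed cost.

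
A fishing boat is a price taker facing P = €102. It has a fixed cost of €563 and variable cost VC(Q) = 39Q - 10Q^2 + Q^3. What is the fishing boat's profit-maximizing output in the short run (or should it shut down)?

Strip out fixed cost: VC = 39Q - 10Q^2 + Q^3. Then AVC = 39 - 10Q + Q^2 and MC = 39 - 20Q + 3Q^2.
AVC is minimized where dAVC/dQ = -10 + 2Q = 0, at Q = 5; min AVC = 39 - 10·5 + 5^2 = €14.
Because €102 ≥ €14, revenue can cover variable cost; the firm operates.
Solving P = MC: -63 - 20Q + 3Q^2 = 0 ⇒ Q = -7/3 or 9. On the upward-sloping branch, Q* = 9.
Check: AVC at Q = 9 is €30 ≤ P, so revenue covers variable cost.
Profit = P·Q − TC = 102·9 − 833 = €85.

Produce at Q = 9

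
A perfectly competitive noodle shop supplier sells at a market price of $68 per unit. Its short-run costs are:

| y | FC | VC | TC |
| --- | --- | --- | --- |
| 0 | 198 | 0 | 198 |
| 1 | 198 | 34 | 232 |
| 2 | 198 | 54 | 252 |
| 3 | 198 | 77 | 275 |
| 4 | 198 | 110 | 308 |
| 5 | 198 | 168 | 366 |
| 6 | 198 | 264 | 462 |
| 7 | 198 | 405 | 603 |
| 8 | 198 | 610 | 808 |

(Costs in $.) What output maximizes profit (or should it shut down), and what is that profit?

Profit at each row (π = 68y − TC): y=0: -198; y=1: -164; y=2: -116; y=3: -71; y=4: -36; y=5: -26; y=6: -54; y=7: -127; y=8: -264.
Profit is maximized at y = 5. AVC there is 168/5 = $33.60 ≤ P, so producing beats shutting down (which would give -$198).

y = 5; profit = -$26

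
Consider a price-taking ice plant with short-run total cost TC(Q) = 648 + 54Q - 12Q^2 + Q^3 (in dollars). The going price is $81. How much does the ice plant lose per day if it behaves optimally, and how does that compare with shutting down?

Profit = -$162 at Q = 9

AVC = 54 - 12Q + Q^2 has its minimum $18 at Q = 6; price $81 clears that bar, so the firm operates.
With MC = 54 - 24Q + 3Q^2, P = MC on the upward-sloping part at Q* = 9.
TR = 81·9 = 729. TC = 648 + 243 = 891. Profit = 729 − 891 = -$162.
By producing, the firm covers all variable cost plus $486 of fixed cost; shutting down would lose the full $648.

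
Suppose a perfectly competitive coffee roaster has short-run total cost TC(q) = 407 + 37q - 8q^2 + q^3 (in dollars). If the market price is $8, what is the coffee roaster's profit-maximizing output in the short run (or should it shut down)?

From TC, MC = TC'(q) = 37 - 16q + 3q^2 and AVC = VC/q = 37 - 8q + q^2.
The AVC parabola has its vertex at q = 8/2 = 4, where AVC = 37 - 8·4 + 4^2 = $21.
With P < min AVC ($8 < $21), every unit sold adds to the loss.
Shutting down limits the loss to fixed cost, $407.

Shut down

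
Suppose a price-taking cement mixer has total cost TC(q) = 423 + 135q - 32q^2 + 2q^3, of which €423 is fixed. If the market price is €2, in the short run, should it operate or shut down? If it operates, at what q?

Variable cost is VC = 135q - 32q^2 + 2q^3, so AVC = VC/q = 135 - 32q + 2q^2 and MC = dTC/dq = 135 - 64q + 6q^2.
AVC is minimized where dAVC/dq = -32 + 4q = 0, at q = 8; min AVC = 135 - 32·8 + 2·8^2 = €7.
With P < min AVC (€2 < €7), every unit sold adds to the loss.
The firm minimizes its loss by shutting down and losing only its fixed cost of €423.

Shut down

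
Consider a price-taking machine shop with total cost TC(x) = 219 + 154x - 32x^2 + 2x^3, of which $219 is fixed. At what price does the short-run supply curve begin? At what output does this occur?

$26 per unit, at x = 8

The shutdown price is the minimum of AVC. VC = 154x - 32x^2 + 2x^3, so AVC = 154 - 32x + 2x^2.
dAVC/dx = -32 + 4x = 0 gives x = 8. min AVC = 154 - 32·8 + 2·8^2 = 26.
For P < $26 the firm produces nothing.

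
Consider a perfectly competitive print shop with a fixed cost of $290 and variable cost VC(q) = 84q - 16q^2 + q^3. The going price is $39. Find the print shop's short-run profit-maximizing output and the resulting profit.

AVC = 84 - 16q + q^2 has its minimum $20 at q = 8; price $39 clears that bar, so the firm operates.
With MC = 84 - 32q + 3q^2, P = MC on the upward-sloping part at q* = 9.
TR = 39·9 = 351. TC = 290 + 189 = 479. Profit = 351 − 479 = -$128.
That loss of $128 beats the $290 the firm would lose by shutting down; producing recovers $162 of fixed cost.

Profit = -$128 at q = 9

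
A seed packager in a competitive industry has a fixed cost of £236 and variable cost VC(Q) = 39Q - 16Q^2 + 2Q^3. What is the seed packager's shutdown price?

The shutdown price is the minimum of AVC. VC = 39Q - 16Q^2 + 2Q^3, so AVC = 39 - 16Q + 2Q^2.
dAVC/dQ = -16 + 4Q = 0 gives Q = 4. min AVC = 39 - 16·4 + 2·4^2 = 7.
For P < £7 the firm produces nothing.

£7 per unit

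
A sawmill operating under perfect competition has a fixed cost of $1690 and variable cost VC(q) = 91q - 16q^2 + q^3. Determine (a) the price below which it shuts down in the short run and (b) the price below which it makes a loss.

Shutdown price = min AVC. AVC = 91 - 16q + q^2, with vertex at q = 8 and minimum $27.
ATC = 1690/q + 91 - 16q + q^2. Setting dATC/dq = −1690/q^2 − 16 + 2q = 0 gives q = 13 (since 2·13^3 − 16·13^2 = 1690).
min ATC = 1690/13 + 91 − 16·13 + 13^2 = $182. That is the break-even price.
For $27 ≤ P < $182 the firm produces at a loss; below $27 it shuts down.

Shutdown price = $27; break-even price = $182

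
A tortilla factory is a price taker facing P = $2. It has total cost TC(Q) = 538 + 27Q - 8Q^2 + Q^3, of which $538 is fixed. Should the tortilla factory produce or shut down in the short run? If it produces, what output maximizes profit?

Shut down

Strip out fixed cost: VC = 27Q - 8Q^2 + Q^3. Then AVC = 27 - 8Q + Q^2 and MC = 27 - 16Q + 3Q^2.
The AVC parabola has its vertex at Q = 8/2 = 4, where AVC = 27 - 8·4 + 4^2 = $11.
P = $2 lies below min AVC = $11; no output level covers variable cost.
The firm minimizes its loss by shutting down and losing only its fixed cost of $538.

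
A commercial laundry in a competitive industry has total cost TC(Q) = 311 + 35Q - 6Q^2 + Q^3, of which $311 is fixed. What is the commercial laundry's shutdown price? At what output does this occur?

The firm shuts down when price falls below the minimum of average variable cost. AVC = VC/Q = 35 - 6Q + Q^2.
At the minimum of AVC, MC = AVC. MC = 35 - 12Q + 3Q^2; setting MC = AVC gives 2Q^2 - 6Q = 0, so Q = 3. min AVC = 26.
For P < $26 the firm produces nothing.

$26 per unit, at Q = 3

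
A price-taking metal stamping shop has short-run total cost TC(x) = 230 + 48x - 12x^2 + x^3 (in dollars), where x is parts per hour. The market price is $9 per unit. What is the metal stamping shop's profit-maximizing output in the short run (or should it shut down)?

From TC, MC = TC'(x) = 48 - 24x + 3x^2 and AVC = VC/x = 48 - 12x + x^2.
AVC is minimized where dAVC/dx = -12 + 2x = 0, at x = 6; min AVC = 48 - 12·6 + 6^2 = $12.
Since P = $9 < min AVC = $12, price fails to cover variable cost at any output.
Best response: produce nothing and absorb the $230 fixed cost.

Shut down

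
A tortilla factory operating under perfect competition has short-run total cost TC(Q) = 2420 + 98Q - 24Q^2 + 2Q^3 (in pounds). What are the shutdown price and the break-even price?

AVC = 98 - 24Q + 2Q^2; minimized at Q = 6, giving min AVC = £26. That is the shutdown price.
ATC = 2420/Q + 98 - 24Q + 2Q^2. Setting dATC/dQ = −2420/Q^2 − 24 + 4Q = 0 gives Q = 11 (since 4·11^3 − 24·11^2 = 2420).
min ATC = 2420/11 + 98 − 24·11 + 2·11^2 = £296. That is the break-even price.
Between these two prices the firm operates at a loss; above £296 it earns a profit.

Shutdown price = £26; break-even price = £296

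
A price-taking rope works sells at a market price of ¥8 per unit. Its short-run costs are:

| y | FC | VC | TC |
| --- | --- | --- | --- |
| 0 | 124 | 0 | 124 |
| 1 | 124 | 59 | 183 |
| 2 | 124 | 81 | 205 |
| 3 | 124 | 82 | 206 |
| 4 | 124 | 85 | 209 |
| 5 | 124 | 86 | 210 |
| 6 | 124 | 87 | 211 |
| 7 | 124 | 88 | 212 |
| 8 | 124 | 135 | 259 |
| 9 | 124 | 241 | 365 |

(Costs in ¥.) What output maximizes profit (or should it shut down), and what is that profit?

Compute π = P·y − TC at each output: y=0: -124; y=1: -175; y=2: -189; y=3: -182; y=4: -177; y=5: -170; y=6: -163; y=7: -156; y=8: -195; y=9: -293.
Profit is highest at y = 0. Equivalently, the lowest AVC in the table is 88/7 ≈ ¥12.57 at y = 7, and P = ¥8 falls below it — price never covers variable cost, so the firm shuts down and loses only its fixed cost.

y = 0 (shut down); profit = -¥124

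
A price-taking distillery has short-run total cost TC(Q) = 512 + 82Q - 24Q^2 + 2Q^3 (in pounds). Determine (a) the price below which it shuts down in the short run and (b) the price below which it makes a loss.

AVC = 82 - 24Q + 2Q^2; minimized at Q = 6, giving min AVC = £10. That is the shutdown price.
ATC = 512/Q + 82 - 24Q + 2Q^2. Setting dATC/dQ = −512/Q^2 − 24 + 4Q = 0 gives Q = 8 (since 4·8^3 − 24·8^2 = 512).
min ATC = 512/8 + 82 − 24·8 + 2·8^2 = £82. That is the break-even price.
Between these two prices the firm operates at a loss; above £82 it earns a profit.

Shutdown price = £10; break-even price = £82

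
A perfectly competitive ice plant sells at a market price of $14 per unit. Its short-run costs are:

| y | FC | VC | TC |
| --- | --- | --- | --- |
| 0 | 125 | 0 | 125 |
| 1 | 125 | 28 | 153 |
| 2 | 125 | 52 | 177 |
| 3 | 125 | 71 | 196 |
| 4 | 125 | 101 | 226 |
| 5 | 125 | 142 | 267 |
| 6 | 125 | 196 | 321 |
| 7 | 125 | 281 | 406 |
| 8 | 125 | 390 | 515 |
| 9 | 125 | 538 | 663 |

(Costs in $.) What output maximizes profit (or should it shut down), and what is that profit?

y = 0 (shut down); profit = -$125

Tabulate TR − TC: y=0: -125; y=1: -139; y=2: -149; y=3: -154; y=4: -170; y=5: -197; y=6: -237; y=7: -308; y=8: -403; y=9: -537.
Profit is highest at y = 0. Equivalently, the lowest AVC in the table is 71/3 ≈ $23.67 at y = 3, and P = $14 falls below it — price never covers variable cost, so the firm shuts down and loses only its fixed cost.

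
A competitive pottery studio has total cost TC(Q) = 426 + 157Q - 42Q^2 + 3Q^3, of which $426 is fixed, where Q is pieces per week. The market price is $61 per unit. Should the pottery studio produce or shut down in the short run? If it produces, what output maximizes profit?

Variable cost is VC = 157Q - 42Q^2 + 3Q^3, so AVC = VC/Q = 157 - 42Q + 3Q^2 and MC = dTC/dQ = 157 - 84Q + 9Q^2.
The AVC parabola has its vertex at Q = 42/6 = 7, where AVC = 157 - 42·7 + 3·7^2 = $10.
P = $61 exceeds min AVC = $10, so the firm stays open.
Set P = MC: 61 = 157 - 84Q + 9Q^2 → 96 - 84Q + 9Q^2 = 0. The roots are Q = 4/3 and Q = 8; the profit-maximizing output is on the rising part of MC, so Q* = 8.
Check: AVC at Q = 8 is $13 ≤ P, so revenue covers variable cost.
Profit = P·Q − TC = 61·8 − 530 = -$42, a loss, but smaller than the $426 fixed cost the firm would lose by shutting down.

Produce at Q = 8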